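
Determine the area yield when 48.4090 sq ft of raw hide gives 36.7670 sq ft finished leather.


Formula: Yield = finished / raw * 100
Substituting: Yield = 36.7670 / 48.4090 * 100
Result: 75.9508 %


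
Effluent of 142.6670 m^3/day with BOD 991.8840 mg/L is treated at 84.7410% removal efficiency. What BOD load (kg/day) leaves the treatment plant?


Load_in = volume * conc / 1000 = 142.6670 * 991.8840 / 1000 = 141.5091 kg/day
Removed = Load_in * eff / 100 = 141.5091 * 84.7410 / 100 = 119.9162 kg/day
Load_out = Load_in - Removed = 141.5091 - 119.9162 = 21.5929 kg/day


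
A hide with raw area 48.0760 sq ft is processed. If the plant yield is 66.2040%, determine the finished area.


Formula: finished = raw * yield / 100
Substituting: finished = 48.0760 * 66.2040 / 100
Result: 31.8282 sq ft


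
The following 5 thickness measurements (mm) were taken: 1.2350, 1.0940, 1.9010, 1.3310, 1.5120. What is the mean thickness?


Formula: Average = sum / n
Substituting: Average = 7.0730 / 5
Result: 1.4146 mm


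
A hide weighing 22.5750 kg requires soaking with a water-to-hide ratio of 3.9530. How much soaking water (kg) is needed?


Formula: Water = hide_weight * ratio
Substituting: Water = 22.5750 * 3.9530
Result: 89.2390 kg


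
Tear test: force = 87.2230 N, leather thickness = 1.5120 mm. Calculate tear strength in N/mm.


Formula: Tear strength = force / thickness
Substituting: Tear strength = 87.2230 / 1.5120
Result: 57.6872 N/mm


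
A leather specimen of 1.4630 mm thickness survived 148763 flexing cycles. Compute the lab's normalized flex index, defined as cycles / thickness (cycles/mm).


Formula: Index = cycles / thickness
Substituting: Index = 148763 / 1.4630
Result: 101683.5270 cycles/mm


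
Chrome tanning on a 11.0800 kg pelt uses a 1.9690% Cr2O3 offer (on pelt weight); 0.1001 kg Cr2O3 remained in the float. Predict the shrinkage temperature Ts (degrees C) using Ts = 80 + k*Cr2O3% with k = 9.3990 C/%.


Offered = pelt * offer_pct / 100 = 11.0800 * 1.9690 / 100 = 0.2182 kg
Uptake = offered - residual = 0.2182 - 0.1001 = 0.1181 kg
Cr2O3% on pelt = uptake / pelt * 100 = 0.1181 / 11.0800 * 100 = 1.0656 %
Ts = 80 + k * Cr2O3% = 80 + 9.3990 * 1.0656 = 90.0153 C


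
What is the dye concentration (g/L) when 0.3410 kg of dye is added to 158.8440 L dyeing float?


Formula: Conc = dye_mass(kg) / volume(L) * 1000
Substituting: Conc = 0.3410 / 158.8440 * 1000
Result: 2.1468 g/L


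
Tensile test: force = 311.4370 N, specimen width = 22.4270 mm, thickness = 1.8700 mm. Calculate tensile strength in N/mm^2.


Formula: TS = force / (width * thickness)
Substituting: TS = 311.4370 / (22.4270 * 1.8700)
Result: 7.4260 N/mm^2


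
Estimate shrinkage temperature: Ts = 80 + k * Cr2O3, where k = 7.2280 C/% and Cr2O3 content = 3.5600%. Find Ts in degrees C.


Formula: Ts = 80 + k * Cr2O3
Substituting: Ts = 80 + 7.2280 * 3.5600
Result: 105.7317 C


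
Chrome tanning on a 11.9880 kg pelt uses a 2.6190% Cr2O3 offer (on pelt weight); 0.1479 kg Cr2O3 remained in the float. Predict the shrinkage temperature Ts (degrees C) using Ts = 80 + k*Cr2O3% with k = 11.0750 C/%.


Offered = pelt * offer_pct / 100 = 11.9880 * 2.6190 / 100 = 0.3140 kg
Uptake = offered - residual = 0.3140 - 0.1479 = 0.1661 kg
Cr2O3% on pelt = uptake / pelt * 100 = 0.1661 / 11.9880 * 100 = 1.3853 %
Ts = 80 + k * Cr2O3% = 80 + 11.0750 * 1.3853 = 95.3418 C


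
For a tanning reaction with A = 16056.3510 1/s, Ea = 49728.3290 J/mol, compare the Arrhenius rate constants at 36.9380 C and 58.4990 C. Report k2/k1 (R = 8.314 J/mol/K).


T1 = 36.9380 + 273.15 = 310.0880 K; T2 = 58.4990 + 273.15 = 331.6490 K
k1 = A * exp(-Ea/(R*T1)) = 16056.3510 * exp(-49728.3290/(8.314*310.0880)) = 6.7384e-05 1/s
k2 = A * exp(-Ea/(R*T2)) = 16056.3510 * exp(-49728.3290/(8.314*331.6490)) = 2.3614e-04 1/s
k2/k1 = 2.3614e-04 / 6.7384e-05 = 3.5043


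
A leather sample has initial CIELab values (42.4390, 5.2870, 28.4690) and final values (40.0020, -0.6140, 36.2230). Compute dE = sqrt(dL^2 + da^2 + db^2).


dL = -2.4370, da = -5.9010, db = 7.7540
dE = sqrt((-2.4370)^2 + (-5.9010)^2 + 7.7540^2) = 10.0442


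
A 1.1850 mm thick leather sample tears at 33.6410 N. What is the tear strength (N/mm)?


Formula: Tear strength = force / thickness
Substituting: Tear strength = 33.6410 / 1.1850
Result: 28.3890 N/mm


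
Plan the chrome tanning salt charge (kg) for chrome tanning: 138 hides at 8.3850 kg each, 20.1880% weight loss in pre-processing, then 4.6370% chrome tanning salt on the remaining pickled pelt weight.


Total_raw = N * avg_wt = 138 * 8.3850 = 1157.1300 kg
Substrate = Total_raw * (1 - loss/100) = 1157.1300 * (1 - 20.1880/100) = 923.5286 kg
Chrome = Substrate * pct / 100 = 923.5286 * 4.6370 / 100 = 42.8240 kg


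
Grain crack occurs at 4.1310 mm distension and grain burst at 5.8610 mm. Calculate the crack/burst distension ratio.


Formula: Ratio = crack / burst
Substituting: Ratio = 4.1310 / 5.8610
Result: 0.7048


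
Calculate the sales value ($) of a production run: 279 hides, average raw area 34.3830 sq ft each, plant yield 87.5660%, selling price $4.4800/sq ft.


Raw_total = N * avg_area = 279 * 34.3830 = 9592.8570 sq ft
Finished = Raw_total * yield / 100 = 9592.8570 * 87.5660 / 100 = 8400.0812 sq ft
Value = Finished * price = 8400.0812 * 4.4800 = 37632.3636 $


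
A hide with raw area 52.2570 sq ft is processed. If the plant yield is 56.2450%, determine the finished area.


Formula: finished = raw * yield / 100
Substituting: finished = 52.2570 * 56.2450 / 100
Result: 29.3919 sq ft


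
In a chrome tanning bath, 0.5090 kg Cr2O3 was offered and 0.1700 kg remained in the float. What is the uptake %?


Formula: Uptake = (offered - residual) / offered * 100
Substituting: Uptake = (0.5090 - 0.1700) / 0.5090 * 100
Result: 66.6012 %


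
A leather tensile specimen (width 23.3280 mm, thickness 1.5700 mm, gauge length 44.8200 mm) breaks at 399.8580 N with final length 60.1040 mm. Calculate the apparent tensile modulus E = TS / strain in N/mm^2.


TS = F / (w * t) = 399.8580 / (23.3280 * 1.5700) = 10.9176 N/mm^2
strain = (Lf - L0) / L0 = (60.1040 - 44.8200) / 44.8200 = 0.3410
E = TS / strain = 10.9176 / 0.3410 = 32.0157 N/mm^2


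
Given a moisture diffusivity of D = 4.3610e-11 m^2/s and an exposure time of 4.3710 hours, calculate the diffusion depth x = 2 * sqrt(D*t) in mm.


t = 4.3710 hr * 3600 = 15735.6000 s
D * t = 4.3610e-11 * 15735.6000 = 6.8623e-07
x = 2 * sqrt(D*t) = 2 * sqrt(6.8623e-07) = 0.00165678 m = 1.6568 mm


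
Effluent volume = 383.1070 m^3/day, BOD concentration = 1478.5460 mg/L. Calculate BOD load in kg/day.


Formula: BOD_load = volume * conc / 1000
Substituting: BOD_load = 383.1070 * 1478.5460 / 1000
Result: 566.4413 kg/day


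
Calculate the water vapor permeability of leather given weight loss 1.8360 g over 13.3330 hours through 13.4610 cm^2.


Formula: WVP = loss / (area * time)
Substituting: WVP = 1.8360 / (13.4610 * 13.3330)
Result: 0.0102298 g/(cm^2*hr)


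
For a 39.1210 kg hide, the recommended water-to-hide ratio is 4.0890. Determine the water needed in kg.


Formula: Water = hide_weight * ratio
Substituting: Water = 39.1210 * 4.0890
Result: 159.9658 kg


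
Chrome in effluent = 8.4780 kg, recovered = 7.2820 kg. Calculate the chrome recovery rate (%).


Formula: Recovery = recovered / input * 100
Substituting: Recovery = 7.2820 / 8.4780 * 100
Result: 85.8929 %


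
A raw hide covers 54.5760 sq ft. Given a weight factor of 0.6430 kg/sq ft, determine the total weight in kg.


Formula: Weight = area * weight_per_sqft
Substituting: Weight = 54.5760 * 0.6430
Result: 35.0924 kg


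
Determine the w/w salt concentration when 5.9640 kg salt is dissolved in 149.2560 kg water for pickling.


Formula: Conc = salt / (water + salt) * 100
Substituting: Conc = 5.9640 / (149.2560 + 5.9640) * 100
Result: 3.8423 %


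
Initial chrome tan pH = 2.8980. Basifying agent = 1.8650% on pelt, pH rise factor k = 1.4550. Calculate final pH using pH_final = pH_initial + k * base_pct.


Formula: pH_final = pH_initial + k * base_pct
Substituting: pH_final = 2.8980 + 1.4550 * 1.8650
Result: 5.6116


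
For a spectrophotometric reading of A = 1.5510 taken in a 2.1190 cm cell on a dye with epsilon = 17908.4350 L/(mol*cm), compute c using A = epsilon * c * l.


Formula: c = A / (epsilon * l)
Substituting: c = 1.5510 / (17908.4350 * 2.1190)
Result: 4.0872e-05 mol/L


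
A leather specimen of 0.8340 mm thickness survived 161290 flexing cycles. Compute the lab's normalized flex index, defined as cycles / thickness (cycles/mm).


Formula: Index = cycles / thickness
Substituting: Index = 161290 / 0.8340
Result: 193393.2854 cycles/mm


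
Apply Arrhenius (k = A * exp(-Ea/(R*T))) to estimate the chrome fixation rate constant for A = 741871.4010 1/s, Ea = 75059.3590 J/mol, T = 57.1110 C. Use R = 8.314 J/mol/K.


T_K = T_C + 273.15 = 57.1110 + 273.15 = 330.2610 K
exponent = -Ea / (R * T_K) = -75059.3590 / (8.314 * 330.2610) = -27.3362
k = A * exp(exponent) = 741871.4010 * exp(-27.3362) = 9.9629e-07 1/s


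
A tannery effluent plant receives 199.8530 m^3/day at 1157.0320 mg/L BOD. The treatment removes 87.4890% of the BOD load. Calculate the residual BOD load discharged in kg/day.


Load_in = volume * conc / 1000 = 199.8530 * 1157.0320 / 1000 = 231.2363 kg/day
Removed = Load_in * eff / 100 = 231.2363 * 87.4890 / 100 = 202.3063 kg/day
Load_out = Load_in - Removed = 231.2363 - 202.3063 = 28.9300 kg/day


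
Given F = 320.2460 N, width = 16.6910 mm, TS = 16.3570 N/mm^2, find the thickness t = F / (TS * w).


Formula: t = F / (TS * w)
Substituting: t = 320.2460 / (16.3570 * 16.6910)
Result: 1.1730 mm


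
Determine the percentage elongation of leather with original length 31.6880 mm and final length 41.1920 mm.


Formula: Elongation = (Lf - L0) / L0 * 100
Substituting: Elongation = (41.1920 - 31.6880) / 31.6880 * 100
Result: 29.9924 %


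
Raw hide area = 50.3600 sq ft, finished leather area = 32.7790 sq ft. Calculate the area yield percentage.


Formula: Yield = finished / raw * 100
Substituting: Yield = 32.7790 / 50.3600 * 100
Result: 65.0894 %


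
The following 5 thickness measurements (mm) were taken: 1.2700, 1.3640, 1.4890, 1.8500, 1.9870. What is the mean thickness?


Formula: Average = sum / n
Substituting: Average = 7.9600 / 5
Result: 1.5920 mm


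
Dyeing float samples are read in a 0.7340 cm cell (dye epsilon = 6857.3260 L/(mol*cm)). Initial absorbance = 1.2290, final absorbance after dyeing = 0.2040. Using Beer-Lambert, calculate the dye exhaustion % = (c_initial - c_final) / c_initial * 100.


c_initial = A_i / (epsilon * l) = 1.2290 / (6857.3260 * 0.7340) = 2.4417e-04 mol/L
c_final = A_f / (epsilon * l) = 0.2040 / (6857.3260 * 0.7340) = 4.0530e-05 mol/L
Exhaustion = (c_initial - c_final) / c_initial * 100 = (2.4417e-04 - 4.0530e-05) / 2.4417e-04 * 100 = 83.4011 %


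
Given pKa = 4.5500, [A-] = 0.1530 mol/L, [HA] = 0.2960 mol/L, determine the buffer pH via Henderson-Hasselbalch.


ratio = [A-] / [HA] = 0.1530 / 0.2960 = 0.5169
log10(ratio) = -0.2866
pH = pKa + log10(ratio) = 4.5500 - 0.2866 = 4.2634


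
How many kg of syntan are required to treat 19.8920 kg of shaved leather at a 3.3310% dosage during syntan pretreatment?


Formula: Syntan = substrate * pct / 100
Substituting: Syntan = 19.8920 * 3.3310 / 100
Result: 0.6626 kg


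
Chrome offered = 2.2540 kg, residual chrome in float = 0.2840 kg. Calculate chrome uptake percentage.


Formula: Uptake = (offered - residual) / offered * 100
Substituting: Uptake = (2.2540 - 0.2840) / 2.2540 * 100
Result: 87.4002 %


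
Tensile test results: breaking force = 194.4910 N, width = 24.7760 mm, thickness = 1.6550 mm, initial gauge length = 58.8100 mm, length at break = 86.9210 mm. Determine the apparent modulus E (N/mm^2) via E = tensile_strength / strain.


TS = F / (w * t) = 194.4910 / (24.7760 * 1.6550) = 4.7432 N/mm^2
strain = (Lf - L0) / L0 = (86.9210 - 58.8100) / 58.8100 = 0.4780
E = TS / strain = 4.7432 / 0.4780 = 9.9231 N/mm^2


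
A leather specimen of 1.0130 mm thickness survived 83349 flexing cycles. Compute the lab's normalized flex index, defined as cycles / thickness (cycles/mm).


Formula: Index = cycles / thickness
Substituting: Index = 83349 / 1.0130
Result: 82279.3682 cycles/mm


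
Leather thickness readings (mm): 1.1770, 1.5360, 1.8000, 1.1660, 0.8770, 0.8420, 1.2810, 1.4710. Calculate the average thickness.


Formula: Average = sum / n
Substituting: Average = 10.1500 / 8
Result: 1.2688 mm


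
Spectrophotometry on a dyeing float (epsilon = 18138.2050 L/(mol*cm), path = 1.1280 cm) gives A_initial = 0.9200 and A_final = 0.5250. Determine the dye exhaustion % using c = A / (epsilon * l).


c_initial = A_i / (epsilon * l) = 0.9200 / (18138.2050 * 1.1280) = 4.4966e-05 mol/L
c_final = A_f / (epsilon * l) = 0.5250 / (18138.2050 * 1.1280) = 2.5660e-05 mol/L
Exhaustion = (c_initial - c_final) / c_initial * 100 = (4.4966e-05 - 2.5660e-05) / 4.4966e-05 * 100 = 42.9348 %


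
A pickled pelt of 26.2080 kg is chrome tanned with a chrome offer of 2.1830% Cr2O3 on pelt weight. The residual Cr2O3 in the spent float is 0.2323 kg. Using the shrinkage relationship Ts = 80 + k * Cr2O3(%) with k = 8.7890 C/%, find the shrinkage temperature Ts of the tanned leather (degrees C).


Offered = pelt * offer_pct / 100 = 26.2080 * 2.1830 / 100 = 0.5721 kg
Uptake = offered - residual = 0.5721 - 0.2323 = 0.3398 kg
Cr2O3% on pelt = uptake / pelt * 100 = 0.3398 / 26.2080 * 100 = 1.2966 %
Ts = 80 + k * Cr2O3% = 80 + 8.7890 * 1.2966 = 91.3961 C


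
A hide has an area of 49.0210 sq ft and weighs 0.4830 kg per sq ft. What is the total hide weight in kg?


Formula: Weight = area * weight_per_sqft
Substituting: Weight = 49.0210 * 0.4830
Result: 23.6771 kg


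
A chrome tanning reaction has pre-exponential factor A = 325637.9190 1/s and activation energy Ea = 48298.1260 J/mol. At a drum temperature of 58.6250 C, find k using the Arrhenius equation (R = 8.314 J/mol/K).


T_K = T_C + 273.15 = 58.6250 + 273.15 = 331.7750 K
exponent = -Ea / (R * T_K) = -48298.1260 / (8.314 * 331.7750) = -17.5096
k = A * exp(exponent) = 325637.9190 * exp(-17.5096) = 0.00809852 1/s


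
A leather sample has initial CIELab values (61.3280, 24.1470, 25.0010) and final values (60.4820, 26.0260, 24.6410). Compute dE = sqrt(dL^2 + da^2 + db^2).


dL = -0.8460, da = 1.8790, db = -0.3600
dE = sqrt((-0.8460)^2 + 1.8790^2 + (-0.3600)^2) = 2.0919


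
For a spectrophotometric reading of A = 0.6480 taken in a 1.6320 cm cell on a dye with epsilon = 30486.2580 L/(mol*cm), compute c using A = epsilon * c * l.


Formula: c = A / (epsilon * l)
Substituting: c = 0.6480 / (30486.2580 * 1.6320)
Result: 1.3024e-05 mol/L


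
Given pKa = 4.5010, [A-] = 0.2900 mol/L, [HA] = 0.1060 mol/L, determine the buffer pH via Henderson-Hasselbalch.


ratio = [A-] / [HA] = 0.2900 / 0.1060 = 2.7358
log10(ratio) = 0.4371
pH = pKa + log10(ratio) = 4.5010 + 0.4371 = 4.9381


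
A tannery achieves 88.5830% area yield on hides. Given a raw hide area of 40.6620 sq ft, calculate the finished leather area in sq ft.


Formula: finished = raw * yield / 100
Substituting: finished = 40.6620 * 88.5830 / 100
Result: 36.0196 sq ft


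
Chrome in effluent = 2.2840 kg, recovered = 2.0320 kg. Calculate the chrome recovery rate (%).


Formula: Recovery = recovered / input * 100
Substituting: Recovery = 2.0320 / 2.2840 * 100
Result: 88.9667 %


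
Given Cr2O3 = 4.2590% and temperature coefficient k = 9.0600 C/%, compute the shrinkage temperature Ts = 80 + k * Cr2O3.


Formula: Ts = 80 + k * Cr2O3
Substituting: Ts = 80 + 9.0600 * 4.2590
Result: 118.5865 C


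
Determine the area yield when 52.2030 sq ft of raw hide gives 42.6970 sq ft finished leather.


Formula: Yield = finished / raw * 100
Substituting: Yield = 42.6970 / 52.2030 * 100
Result: 81.7903 %


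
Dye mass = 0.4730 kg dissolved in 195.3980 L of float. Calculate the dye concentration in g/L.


Formula: Conc = dye_mass(kg) / volume(L) * 1000
Substituting: Conc = 0.4730 / 195.3980 * 1000
Result: 2.4207 g/L


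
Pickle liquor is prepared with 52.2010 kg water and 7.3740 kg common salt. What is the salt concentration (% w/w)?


Formula: Conc = salt / (water + salt) * 100
Substituting: Conc = 7.3740 / (52.2010 + 7.3740) * 100
Result: 12.3777 %


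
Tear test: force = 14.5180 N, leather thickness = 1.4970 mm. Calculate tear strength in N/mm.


Formula: Tear strength = force / thickness
Substituting: Tear strength = 14.5180 / 1.4970
Result: 9.6981 N/mm


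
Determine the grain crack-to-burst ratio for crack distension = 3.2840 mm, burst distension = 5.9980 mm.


Formula: Ratio = crack / burst
Substituting: Ratio = 3.2840 / 5.9980
Result: 0.5475


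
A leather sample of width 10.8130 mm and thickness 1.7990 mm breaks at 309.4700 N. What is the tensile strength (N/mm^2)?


Formula: TS = force / (width * thickness)
Substituting: TS = 309.4700 / (10.8130 * 1.7990)
Result: 15.9089 N/mm^2


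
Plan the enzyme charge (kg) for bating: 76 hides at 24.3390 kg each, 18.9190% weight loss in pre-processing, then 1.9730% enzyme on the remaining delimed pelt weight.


Total_raw = N * avg_wt = 76 * 24.3390 = 1849.7640 kg
Substrate = Total_raw * (1 - loss/100) = 1849.7640 * (1 - 18.9190/100) = 1499.8071 kg
Enzyme = Substrate * pct / 100 = 1499.8071 * 1.9730 / 100 = 29.5912 kg


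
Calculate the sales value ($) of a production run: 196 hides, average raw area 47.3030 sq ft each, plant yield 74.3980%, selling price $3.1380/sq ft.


Raw_total = N * avg_area = 196 * 47.3030 = 9271.3880 sq ft
Finished = Raw_total * yield / 100 = 9271.3880 * 74.3980 / 100 = 6897.7272 sq ft
Value = Finished * price = 6897.7272 * 3.1380 = 21645.0681 $


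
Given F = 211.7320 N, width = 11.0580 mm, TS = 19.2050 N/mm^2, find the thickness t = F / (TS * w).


Formula: t = F / (TS * w)
Substituting: t = 211.7320 / (19.2050 * 11.0580)
Result: 0.9970 mm


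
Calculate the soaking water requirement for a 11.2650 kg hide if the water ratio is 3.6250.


Formula: Water = hide_weight * ratio
Substituting: Water = 11.2650 * 3.6250
Result: 40.8356 kg


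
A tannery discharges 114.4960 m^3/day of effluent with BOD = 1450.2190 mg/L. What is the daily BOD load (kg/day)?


Formula: BOD_load = volume * conc / 1000
Substituting: BOD_load = 114.4960 * 1450.2190 / 1000
Result: 166.0443 kg/day


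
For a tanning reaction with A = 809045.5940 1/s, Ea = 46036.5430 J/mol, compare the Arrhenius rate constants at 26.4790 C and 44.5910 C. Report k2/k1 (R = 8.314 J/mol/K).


T1 = 26.4790 + 273.15 = 299.6290 K; T2 = 44.5910 + 273.15 = 317.7410 K
k1 = A * exp(-Ea/(R*T1)) = 809045.5940 * exp(-46036.5430/(8.314*299.6290)) = 0.00762226 1/s
k2 = A * exp(-Ea/(R*T2)) = 809045.5940 * exp(-46036.5430/(8.314*317.7410)) = 0.0218564 1/s
k2/k1 = 0.0218564 / 0.00762226 = 2.8674


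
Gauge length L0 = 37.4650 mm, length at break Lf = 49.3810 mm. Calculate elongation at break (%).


Formula: Elongation = (Lf - L0) / L0 * 100
Substituting: Elongation = (49.3810 - 37.4650) / 37.4650 * 100
Result: 31.8057 %


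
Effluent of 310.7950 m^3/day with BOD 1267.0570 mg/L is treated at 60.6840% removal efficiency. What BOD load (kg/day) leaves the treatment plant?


Load_in = volume * conc / 1000 = 310.7950 * 1267.0570 / 1000 = 393.7950 kg/day
Removed = Load_in * eff / 100 = 393.7950 * 60.6840 / 100 = 238.9705 kg/day
Load_out = Load_in - Removed = 393.7950 - 238.9705 = 154.8244 kg/day


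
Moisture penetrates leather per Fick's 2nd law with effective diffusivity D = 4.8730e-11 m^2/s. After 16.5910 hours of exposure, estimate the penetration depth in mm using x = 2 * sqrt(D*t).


t = 16.5910 hr * 3600 = 59727.6000 s
D * t = 4.8730e-11 * 59727.6000 = 2.9105e-06
x = 2 * sqrt(D*t) = 2 * sqrt(2.9105e-06) = 0.00341205 m = 3.4121 mm


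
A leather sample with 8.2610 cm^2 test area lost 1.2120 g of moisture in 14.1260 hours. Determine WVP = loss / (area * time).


Formula: WVP = loss / (area * time)
Substituting: WVP = 1.2120 / (8.2610 * 14.1260)
Result: 0.0103861 g/(cm^2*hr)


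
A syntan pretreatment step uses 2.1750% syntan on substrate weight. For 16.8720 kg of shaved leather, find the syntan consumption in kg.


Formula: Syntan = substrate * pct / 100
Substituting: Syntan = 16.8720 * 2.1750 / 100
Result: 0.3670 kg


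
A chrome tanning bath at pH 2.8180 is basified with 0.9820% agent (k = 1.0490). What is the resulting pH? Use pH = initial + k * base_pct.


Formula: pH_final = pH_initial + k * base_pct
Substituting: pH_final = 2.8180 + 1.0490 * 0.9820
Result: 3.8481


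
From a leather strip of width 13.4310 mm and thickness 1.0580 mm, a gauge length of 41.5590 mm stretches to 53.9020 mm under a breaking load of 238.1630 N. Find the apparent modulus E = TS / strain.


TS = F / (w * t) = 238.1630 / (13.4310 * 1.0580) = 16.7602 N/mm^2
strain = (Lf - L0) / L0 = (53.9020 - 41.5590) / 41.5590 = 0.2970
E = TS / strain = 16.7602 / 0.2970 = 56.4319 N/mm^2


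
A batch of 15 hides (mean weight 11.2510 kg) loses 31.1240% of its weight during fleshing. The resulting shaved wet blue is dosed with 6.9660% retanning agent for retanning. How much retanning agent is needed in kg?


Total_raw = N * avg_wt = 15 * 11.2510 = 168.7650 kg
Substrate = Total_raw * (1 - loss/100) = 168.7650 * (1 - 31.1240/100) = 116.2386 kg
Retan = Substrate * pct / 100 = 116.2386 * 6.9660 / 100 = 8.0972 kg


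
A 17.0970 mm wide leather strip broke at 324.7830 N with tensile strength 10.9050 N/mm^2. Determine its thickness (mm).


Formula: t = F / (TS * w)
Substituting: t = 324.7830 / (10.9050 * 17.0970)
Result: 1.7420 mm


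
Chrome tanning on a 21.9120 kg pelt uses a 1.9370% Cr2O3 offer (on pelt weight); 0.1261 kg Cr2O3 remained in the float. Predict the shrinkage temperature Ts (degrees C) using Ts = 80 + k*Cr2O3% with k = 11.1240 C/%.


Offered = pelt * offer_pct / 100 = 21.9120 * 1.9370 / 100 = 0.4244 kg
Uptake = offered - residual = 0.4244 - 0.1261 = 0.2983 kg
Cr2O3% on pelt = uptake / pelt * 100 = 0.2983 / 21.9120 * 100 = 1.3615 %
Ts = 80 + k * Cr2O3% = 80 + 11.1240 * 1.3615 = 95.1455 C


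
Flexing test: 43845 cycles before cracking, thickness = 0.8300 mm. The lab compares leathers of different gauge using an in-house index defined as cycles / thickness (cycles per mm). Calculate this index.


Formula: Index = cycles / thickness
Substituting: Index = 43845 / 0.8300
Result: 52825.3012 cycles/mm


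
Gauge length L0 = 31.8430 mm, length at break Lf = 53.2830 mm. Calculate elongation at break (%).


Formula: Elongation = (Lf - L0) / L0 * 100
Substituting: Elongation = (53.2830 - 31.8430) / 31.8430 * 100
Result: 67.3303 %


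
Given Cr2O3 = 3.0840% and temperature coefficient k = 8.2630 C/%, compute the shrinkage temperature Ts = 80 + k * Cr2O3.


Formula: Ts = 80 + k * Cr2O3
Substituting: Ts = 80 + 8.2630 * 3.0840
Result: 105.4831 C


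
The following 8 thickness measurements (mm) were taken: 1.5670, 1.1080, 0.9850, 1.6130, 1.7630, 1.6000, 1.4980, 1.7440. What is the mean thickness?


Formula: Average = sum / n
Substituting: Average = 11.8780 / 8
Result: 1.4848 mm


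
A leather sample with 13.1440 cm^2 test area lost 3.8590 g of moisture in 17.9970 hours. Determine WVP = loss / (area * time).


Formula: WVP = loss / (area * time)
Substituting: WVP = 3.8590 / (13.1440 * 17.9970)
Result: 0.0163135 g/(cm^2*hr)


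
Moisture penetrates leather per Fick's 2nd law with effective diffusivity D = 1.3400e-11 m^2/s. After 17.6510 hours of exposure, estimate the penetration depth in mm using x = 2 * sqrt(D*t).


t = 17.6510 hr * 3600 = 63543.6000 s
D * t = 1.3400e-11 * 63543.6000 = 8.5148e-07
x = 2 * sqrt(D*t) = 2 * sqrt(8.5148e-07) = 0.00184552 m = 1.8455 mm


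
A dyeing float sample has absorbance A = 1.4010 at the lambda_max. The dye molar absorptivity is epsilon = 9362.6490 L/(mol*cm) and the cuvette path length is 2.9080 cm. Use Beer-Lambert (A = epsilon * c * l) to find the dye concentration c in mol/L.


Formula: c = A / (epsilon * l)
Substituting: c = 1.4010 / (9362.6490 * 2.9080)
Result: 5.1457e-05 mol/L


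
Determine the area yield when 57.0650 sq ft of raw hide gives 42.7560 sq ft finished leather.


Formula: Yield = finished / raw * 100
Substituting: Yield = 42.7560 / 57.0650 * 100
Result: 74.9251 %


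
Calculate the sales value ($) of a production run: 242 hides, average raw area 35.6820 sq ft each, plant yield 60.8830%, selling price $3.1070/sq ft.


Raw_total = N * avg_area = 242 * 35.6820 = 8635.0440 sq ft
Finished = Raw_total * yield / 100 = 8635.0440 * 60.8830 / 100 = 5257.2738 sq ft
Value = Finished * price = 5257.2738 * 3.1070 = 16334.3498 $


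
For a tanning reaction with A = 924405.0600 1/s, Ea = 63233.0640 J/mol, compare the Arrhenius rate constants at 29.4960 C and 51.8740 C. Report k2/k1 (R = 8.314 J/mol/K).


T1 = 29.4960 + 273.15 = 302.6460 K; T2 = 51.8740 + 273.15 = 325.0240 K
k1 = A * exp(-Ea/(R*T1)) = 924405.0600 * exp(-63233.0640/(8.314*302.6460)) = 1.1269e-05 1/s
k2 = A * exp(-Ea/(R*T2)) = 924405.0600 * exp(-63233.0640/(8.314*325.0240)) = 6.3577e-05 1/s
k2/k1 = 6.3577e-05 / 1.1269e-05 = 5.6420


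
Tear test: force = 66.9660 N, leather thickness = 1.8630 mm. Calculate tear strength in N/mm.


Formula: Tear strength = force / thickness
Substituting: Tear strength = 66.9660 / 1.8630
Result: 35.9452 N/mm


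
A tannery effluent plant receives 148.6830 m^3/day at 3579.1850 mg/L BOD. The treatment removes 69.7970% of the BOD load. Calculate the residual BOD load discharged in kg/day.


Load_in = volume * conc / 1000 = 148.6830 * 3579.1850 / 1000 = 532.1640 kg/day
Removed = Load_in * eff / 100 = 532.1640 * 69.7970 / 100 = 371.4345 kg/day
Load_out = Load_in - Removed = 532.1640 - 371.4345 = 160.7295 kg/day


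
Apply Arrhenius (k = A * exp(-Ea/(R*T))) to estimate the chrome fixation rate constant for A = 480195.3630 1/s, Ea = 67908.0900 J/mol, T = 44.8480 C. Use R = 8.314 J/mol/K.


T_K = T_C + 273.15 = 44.8480 + 273.15 = 317.9980 K
exponent = -Ea / (R * T_K) = -67908.0900 / (8.314 * 317.9980) = -25.6854
k = A * exp(exponent) = 480195.3630 * exp(-25.6854) = 3.3602e-06 1/s


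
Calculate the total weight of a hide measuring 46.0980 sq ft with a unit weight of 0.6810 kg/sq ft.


Formula: Weight = area * weight_per_sqft
Substituting: Weight = 46.0980 * 0.6810
Result: 31.3927 kg


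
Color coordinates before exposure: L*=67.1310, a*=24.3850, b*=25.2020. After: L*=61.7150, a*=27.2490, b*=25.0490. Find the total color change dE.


dL = -5.4160, da = 2.8640, db = -0.1530
dE = sqrt((-5.4160)^2 + 2.8640^2 + (-0.1530)^2) = 6.1285


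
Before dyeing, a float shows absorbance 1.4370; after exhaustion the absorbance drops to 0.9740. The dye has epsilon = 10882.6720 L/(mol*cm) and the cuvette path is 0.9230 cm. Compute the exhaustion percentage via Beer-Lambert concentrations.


c_initial = A_i / (epsilon * l) = 1.4370 / (10882.6720 * 0.9230) = 1.4306e-04 mol/L
c_final = A_f / (epsilon * l) = 0.9740 / (10882.6720 * 0.9230) = 9.6966e-05 mol/L
Exhaustion = (c_initial - c_final) / c_initial * 100 = (1.4306e-04 - 9.6966e-05) / 1.4306e-04 * 100 = 32.2199 %


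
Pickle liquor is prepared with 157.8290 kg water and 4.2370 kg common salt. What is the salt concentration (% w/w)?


Formula: Conc = salt / (water + salt) * 100
Substituting: Conc = 4.2370 / (157.8290 + 4.2370) * 100
Result: 2.6144 %


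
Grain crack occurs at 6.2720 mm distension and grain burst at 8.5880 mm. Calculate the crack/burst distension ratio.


Formula: Ratio = crack / burst
Substituting: Ratio = 6.2720 / 8.5880
Result: 0.7303


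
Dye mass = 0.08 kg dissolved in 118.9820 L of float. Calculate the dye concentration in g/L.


Formula: Conc = dye_mass(kg) / volume(L) * 1000
Substituting: Conc = 0.08 / 118.9820 * 1000
Result: 0.6724 g/L


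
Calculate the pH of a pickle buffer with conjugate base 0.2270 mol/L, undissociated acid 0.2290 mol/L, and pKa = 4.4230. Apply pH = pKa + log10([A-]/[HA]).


ratio = [A-] / [HA] = 0.2270 / 0.2290 = 0.9913
log10(ratio) = -0.00380963
pH = pKa + log10(ratio) = 4.4230 - 0.00380963 = 4.4192


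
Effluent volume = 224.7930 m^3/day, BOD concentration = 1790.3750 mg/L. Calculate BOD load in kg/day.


Formula: BOD_load = volume * conc / 1000
Substituting: BOD_load = 224.7930 * 1790.3750 / 1000
Result: 402.4638 kg/day


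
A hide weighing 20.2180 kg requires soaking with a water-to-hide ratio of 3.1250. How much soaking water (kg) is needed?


Formula: Water = hide_weight * ratio
Substituting: Water = 20.2180 * 3.1250
Result: 63.1812 kg


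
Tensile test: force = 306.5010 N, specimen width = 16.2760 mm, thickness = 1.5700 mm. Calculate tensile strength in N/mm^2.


Formula: TS = force / (width * thickness)
Substituting: TS = 306.5010 / (16.2760 * 1.5700)
Result: 11.9946 N/mm^2


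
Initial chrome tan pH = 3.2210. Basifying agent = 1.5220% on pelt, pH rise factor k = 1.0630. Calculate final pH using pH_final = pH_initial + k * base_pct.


Formula: pH_final = pH_initial + k * base_pct
Substituting: pH_final = 3.2210 + 1.0630 * 1.5220
Result: 4.8389


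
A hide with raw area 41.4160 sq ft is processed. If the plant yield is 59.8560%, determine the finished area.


Formula: finished = raw * yield / 100
Substituting: finished = 41.4160 * 59.8560 / 100
Result: 24.7900 sq ft


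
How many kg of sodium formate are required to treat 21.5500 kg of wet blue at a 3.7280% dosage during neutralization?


Formula: Neutralizer = substrate * pct / 100
Substituting: Neutralizer = 21.5500 * 3.7280 / 100
Result: 0.8034 kg


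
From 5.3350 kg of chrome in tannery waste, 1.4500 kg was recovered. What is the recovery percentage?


Formula: Recovery = recovered / input * 100
Substituting: Recovery = 1.4500 / 5.3350 * 100
Result: 27.1790 %


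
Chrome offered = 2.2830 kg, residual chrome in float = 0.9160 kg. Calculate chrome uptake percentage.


Formula: Uptake = (offered - residual) / offered * 100
Substituting: Uptake = (2.2830 - 0.9160) / 2.2830 * 100
Result: 59.8774 %


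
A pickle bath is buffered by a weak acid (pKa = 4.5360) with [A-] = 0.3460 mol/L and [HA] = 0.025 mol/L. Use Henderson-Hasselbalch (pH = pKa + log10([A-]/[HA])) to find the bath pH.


ratio = [A-] / [HA] = 0.3460 / 0.025 = 13.8400
log10(ratio) = 1.1411
pH = pKa + log10(ratio) = 4.5360 + 1.1411 = 5.6771


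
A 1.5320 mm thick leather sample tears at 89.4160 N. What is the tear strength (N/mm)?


Formula: Tear strength = force / thickness
Substituting: Tear strength = 89.4160 / 1.5320
Result: 58.3655 N/mm


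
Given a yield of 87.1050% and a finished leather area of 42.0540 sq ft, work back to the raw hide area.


Formula: raw = finished * 100 / yield
Substituting: raw = 42.0540 * 100 / 87.1050
Result: 48.2797 sq ft


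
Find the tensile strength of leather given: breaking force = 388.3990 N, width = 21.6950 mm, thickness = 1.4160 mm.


Formula: TS = force / (width * thickness)
Substituting: TS = 388.3990 / (21.6950 * 1.4160)
Result: 12.6431 N/mm^2


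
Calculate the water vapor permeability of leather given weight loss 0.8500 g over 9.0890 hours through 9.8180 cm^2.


Formula: WVP = loss / (area * time)
Substituting: WVP = 0.8500 / (9.8180 * 9.0890)
Result: 0.00952532 g/(cm^2*hr)


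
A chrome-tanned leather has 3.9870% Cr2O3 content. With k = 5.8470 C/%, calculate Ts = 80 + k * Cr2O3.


Formula: Ts = 80 + k * Cr2O3
Substituting: Ts = 80 + 5.8470 * 3.9870
Result: 103.3120 C


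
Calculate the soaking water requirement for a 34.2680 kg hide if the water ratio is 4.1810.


Formula: Water = hide_weight * ratio
Substituting: Water = 34.2680 * 4.1810
Result: 143.2745 kg


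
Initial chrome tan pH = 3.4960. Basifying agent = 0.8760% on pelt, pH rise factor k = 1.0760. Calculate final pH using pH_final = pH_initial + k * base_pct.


Formula: pH_final = pH_initial + k * base_pct
Substituting: pH_final = 3.4960 + 1.0760 * 0.8760
Result: 4.4386


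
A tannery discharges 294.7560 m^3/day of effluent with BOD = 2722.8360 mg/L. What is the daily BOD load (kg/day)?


Formula: BOD_load = volume * conc / 1000
Substituting: BOD_load = 294.7560 * 2722.8360 / 1000
Result: 802.5722 kg/day


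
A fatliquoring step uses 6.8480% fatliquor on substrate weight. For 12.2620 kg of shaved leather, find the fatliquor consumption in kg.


Formula: Fat = substrate * pct / 100
Substituting: Fat = 12.2620 * 6.8480 / 100
Result: 0.8397 kg


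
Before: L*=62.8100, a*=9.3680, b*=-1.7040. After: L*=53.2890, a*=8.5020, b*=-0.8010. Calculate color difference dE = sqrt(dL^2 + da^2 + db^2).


dL = -9.5210, da = -0.8660, db = 0.9030
dE = sqrt((-9.5210)^2 + (-0.8660)^2 + 0.9030^2) = 9.6029


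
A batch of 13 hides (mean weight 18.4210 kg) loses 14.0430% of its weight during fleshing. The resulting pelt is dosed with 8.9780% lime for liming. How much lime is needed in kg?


Total_raw = N * avg_wt = 13 * 18.4210 = 239.4730 kg
Substrate = Total_raw * (1 - loss/100) = 239.4730 * (1 - 14.0430/100) = 205.8438 kg
Lime = Substrate * pct / 100 = 205.8438 * 8.9780 / 100 = 18.4807 kg


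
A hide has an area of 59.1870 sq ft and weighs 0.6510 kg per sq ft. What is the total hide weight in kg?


Formula: Weight = area * weight_per_sqft
Substituting: Weight = 59.1870 * 0.6510
Result: 38.5307 kg


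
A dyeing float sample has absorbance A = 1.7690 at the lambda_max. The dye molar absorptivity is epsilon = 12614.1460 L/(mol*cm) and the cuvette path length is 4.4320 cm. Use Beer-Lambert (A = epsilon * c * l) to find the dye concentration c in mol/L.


Formula: c = A / (epsilon * l)
Substituting: c = 1.7690 / (12614.1460 * 4.4320)
Result: 3.1642e-05 mol/L


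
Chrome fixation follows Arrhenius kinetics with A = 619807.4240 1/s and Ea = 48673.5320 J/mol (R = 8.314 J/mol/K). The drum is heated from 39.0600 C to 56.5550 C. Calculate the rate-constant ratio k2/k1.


T1 = 39.0600 + 273.15 = 312.2100 K; T2 = 56.5550 + 273.15 = 329.7050 K
k1 = A * exp(-Ea/(R*T1)) = 619807.4240 * exp(-48673.5320/(8.314*312.2100)) = 0.00445229 1/s
k2 = A * exp(-Ea/(R*T2)) = 619807.4240 * exp(-48673.5320/(8.314*329.7050)) = 0.0120423 1/s
k2/k1 = 0.0120423 / 0.00445229 = 2.7047


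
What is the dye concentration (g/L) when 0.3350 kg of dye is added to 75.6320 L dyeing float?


Formula: Conc = dye_mass(kg) / volume(L) * 1000
Substituting: Conc = 0.3350 / 75.6320 * 1000
Result: 4.4293 g/L


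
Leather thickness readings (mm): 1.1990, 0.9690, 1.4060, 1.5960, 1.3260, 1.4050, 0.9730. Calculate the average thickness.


Formula: Average = sum / n
Substituting: Average = 8.8740 / 7
Result: 1.2677 mm


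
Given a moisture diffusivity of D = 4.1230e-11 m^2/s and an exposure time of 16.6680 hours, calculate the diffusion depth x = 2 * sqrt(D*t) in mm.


t = 16.6680 hr * 3600 = 60004.8000 s
D * t = 4.1230e-11 * 60004.8000 = 2.4740e-06
x = 2 * sqrt(D*t) = 2 * sqrt(2.4740e-06) = 0.00314579 m = 3.1458 mm


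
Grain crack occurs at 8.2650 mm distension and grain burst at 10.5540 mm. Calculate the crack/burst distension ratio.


Formula: Ratio = crack / burst
Substituting: Ratio = 8.2650 / 10.5540
Result: 0.7831


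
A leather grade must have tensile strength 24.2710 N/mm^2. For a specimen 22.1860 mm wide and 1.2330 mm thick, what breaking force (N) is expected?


Formula: F = TS * w * t
Substituting: F = 24.2710 * 22.1860 * 1.2330
Result: 663.9414 N


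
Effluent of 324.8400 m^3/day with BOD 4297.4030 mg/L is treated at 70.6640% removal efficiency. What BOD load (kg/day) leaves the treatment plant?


Load_in = volume * conc / 1000 = 324.8400 * 4297.4030 / 1000 = 1395.9684 kg/day
Removed = Load_in * eff / 100 = 1395.9684 * 70.6640 / 100 = 986.4471 kg/day
Load_out = Load_in - Removed = 1395.9684 - 986.4471 = 409.5213 kg/day


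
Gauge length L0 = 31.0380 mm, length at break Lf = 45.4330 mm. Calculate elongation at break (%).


Formula: Elongation = (Lf - L0) / L0 * 100
Substituting: Elongation = (45.4330 - 31.0380) / 31.0380 * 100
Result: 46.3786 %


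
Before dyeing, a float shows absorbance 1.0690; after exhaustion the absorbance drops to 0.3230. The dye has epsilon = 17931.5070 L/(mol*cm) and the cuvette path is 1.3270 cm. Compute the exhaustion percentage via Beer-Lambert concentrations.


c_initial = A_i / (epsilon * l) = 1.0690 / (17931.5070 * 1.3270) = 4.4925e-05 mol/L
c_final = A_f / (epsilon * l) = 0.3230 / (17931.5070 * 1.3270) = 1.3574e-05 mol/L
Exhaustion = (c_initial - c_final) / c_initial * 100 = (4.4925e-05 - 1.3574e-05) / 4.4925e-05 * 100 = 69.7848 %


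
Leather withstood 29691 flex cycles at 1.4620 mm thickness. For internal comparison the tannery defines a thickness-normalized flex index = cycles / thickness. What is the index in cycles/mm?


Formula: Index = cycles / thickness
Substituting: Index = 29691 / 1.4620
Result: 20308.4815 cycles/mm


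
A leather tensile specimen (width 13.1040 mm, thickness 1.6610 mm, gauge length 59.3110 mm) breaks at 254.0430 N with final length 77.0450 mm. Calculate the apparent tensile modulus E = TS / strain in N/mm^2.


TS = F / (w * t) = 254.0430 / (13.1040 * 1.6610) = 11.6717 N/mm^2
strain = (Lf - L0) / L0 = (77.0450 - 59.3110) / 59.3110 = 0.2990
E = TS / strain = 11.6717 / 0.2990 = 39.0357 N/mm^2


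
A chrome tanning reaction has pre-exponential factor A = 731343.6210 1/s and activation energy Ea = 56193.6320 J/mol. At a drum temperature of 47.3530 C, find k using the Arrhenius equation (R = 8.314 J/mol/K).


T_K = T_C + 273.15 = 47.3530 + 273.15 = 320.5030 K
exponent = -Ea / (R * T_K) = -56193.6320 / (8.314 * 320.5030) = -21.0885
k = A * exp(exponent) = 731343.6210 * exp(-21.0885) = 5.0759e-04 1/s


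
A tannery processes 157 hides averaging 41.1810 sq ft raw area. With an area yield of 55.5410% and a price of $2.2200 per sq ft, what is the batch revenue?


Raw_total = N * avg_area = 157 * 41.1810 = 6465.4170 sq ft
Finished = Raw_total * yield / 100 = 6465.4170 * 55.5410 / 100 = 3590.9573 sq ft
Value = Finished * price = 3590.9573 * 2.2200 = 7971.9251 $


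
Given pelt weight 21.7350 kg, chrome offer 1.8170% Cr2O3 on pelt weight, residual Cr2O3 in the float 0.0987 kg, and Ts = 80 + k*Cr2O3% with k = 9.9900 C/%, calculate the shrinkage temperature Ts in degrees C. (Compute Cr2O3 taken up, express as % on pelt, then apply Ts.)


Offered = pelt * offer_pct / 100 = 21.7350 * 1.8170 / 100 = 0.3949 kg
Uptake = offered - residual = 0.3949 - 0.0987 = 0.2962 kg
Cr2O3% on pelt = uptake / pelt * 100 = 0.2962 / 21.7350 * 100 = 1.3629 %
Ts = 80 + k * Cr2O3% = 80 + 9.9900 * 1.3629 = 93.6153 C


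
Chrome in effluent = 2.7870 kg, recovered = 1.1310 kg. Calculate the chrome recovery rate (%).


Formula: Recovery = recovered / input * 100
Substituting: Recovery = 1.1310 / 2.7870 * 100
Result: 40.5813 %


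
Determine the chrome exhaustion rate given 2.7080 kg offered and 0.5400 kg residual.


Formula: Uptake = (offered - residual) / offered * 100
Substituting: Uptake = (2.7080 - 0.5400) / 2.7080 * 100
Result: 80.0591 %


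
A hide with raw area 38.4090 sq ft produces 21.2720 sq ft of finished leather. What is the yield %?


Formula: Yield = finished / raw * 100
Substituting: Yield = 21.2720 / 38.4090 * 100
Result: 55.3829 %


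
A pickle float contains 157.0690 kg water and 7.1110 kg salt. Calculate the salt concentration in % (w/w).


Formula: Conc = salt / (water + salt) * 100
Substituting: Conc = 7.1110 / (157.0690 + 7.1110) * 100
Result: 4.3312 %


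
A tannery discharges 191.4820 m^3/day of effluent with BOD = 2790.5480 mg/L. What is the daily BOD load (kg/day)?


Formula: BOD_load = volume * conc / 1000
Substituting: BOD_load = 191.4820 * 2790.5480 / 1000
Result: 534.3397 kg/day
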